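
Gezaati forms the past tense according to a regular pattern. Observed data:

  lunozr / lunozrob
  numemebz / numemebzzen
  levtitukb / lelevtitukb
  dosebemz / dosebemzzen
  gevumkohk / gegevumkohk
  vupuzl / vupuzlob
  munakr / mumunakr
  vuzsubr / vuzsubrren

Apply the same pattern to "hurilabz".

"hurilabz" has second-to-last letter 'b'. The stems whose second-to-last letter is 'b' (numemebz → numemebzzen, vuzsubr → vuzsubrren) double the final consonant and add -en.
So hurilabz → hurilabzzen.

hurilabzzen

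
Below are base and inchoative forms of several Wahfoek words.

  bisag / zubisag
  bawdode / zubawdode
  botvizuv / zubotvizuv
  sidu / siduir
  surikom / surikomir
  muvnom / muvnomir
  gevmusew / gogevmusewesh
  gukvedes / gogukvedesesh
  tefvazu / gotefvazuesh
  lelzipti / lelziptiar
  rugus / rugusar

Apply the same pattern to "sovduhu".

sovduhuir

sidu and tefvazu both end in -u yet inflect differently (siduir, gotefvazuesh), so the final letter is not what conditions the rule; the first letter is.
"sovduhu" begins with s-. The stems beginning with s- (sidu → siduir, surikom → surikomir) add -ir.
The other patterns: stems beginning with b- add the prefix zu-; stems beginning with g- or t- add go- … -esh around the stem; stems beginning with l- or r- add -ar.
So sovduhu → sovduhuir.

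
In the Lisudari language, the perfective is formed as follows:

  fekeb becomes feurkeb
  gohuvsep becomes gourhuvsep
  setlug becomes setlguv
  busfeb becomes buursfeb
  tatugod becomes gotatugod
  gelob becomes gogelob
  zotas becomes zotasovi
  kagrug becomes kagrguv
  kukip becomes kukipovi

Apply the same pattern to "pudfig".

kukip and gohuvsep both end in -p yet inflect differently (kukipovi, gourhuvsep), so the final letter is not what conditions the rule; the last vowel is.
"pudfig" has last vowel 'i'. The one such stem in the data (kukip → kukipovi) adds -ovi, so the same rule applies.
So pudfig → pudfigovi.

pudfigovi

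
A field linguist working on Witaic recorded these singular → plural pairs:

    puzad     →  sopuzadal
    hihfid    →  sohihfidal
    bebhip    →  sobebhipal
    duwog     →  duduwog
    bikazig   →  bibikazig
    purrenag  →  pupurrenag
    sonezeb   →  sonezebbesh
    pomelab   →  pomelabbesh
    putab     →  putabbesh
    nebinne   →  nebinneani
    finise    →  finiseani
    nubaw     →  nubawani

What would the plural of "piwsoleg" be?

"piwsoleg" ends in -g. The stems ending in -g (duwog → duduwog, bikazig → bibikazig, purrenag → pupurrenag) repeat the first consonant+vowel as a prefix.
So piwsoleg → pipiwsoleg.

pipiwsoleg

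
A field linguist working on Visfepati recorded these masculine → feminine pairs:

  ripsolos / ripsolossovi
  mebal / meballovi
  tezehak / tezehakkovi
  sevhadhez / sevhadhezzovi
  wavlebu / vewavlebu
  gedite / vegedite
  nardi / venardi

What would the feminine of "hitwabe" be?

vehitwabe

sevhadhez and gedite both have last vowel 'e' yet inflect differently (sevhadhezzovi, vegedite), so the last vowel is not what conditions the rule; whether the stem ends in a vowel or a consonant is.
"hitwabe" ends in a vowel. The stems ending in a vowel (wavlebu → vewavlebu, gedite → vegedite, nardi → venardi) add the prefix ve-.
The other pattern: stems ending in a consonant double the final consonant and add -ovi.
So hitwabe → vehitwabe.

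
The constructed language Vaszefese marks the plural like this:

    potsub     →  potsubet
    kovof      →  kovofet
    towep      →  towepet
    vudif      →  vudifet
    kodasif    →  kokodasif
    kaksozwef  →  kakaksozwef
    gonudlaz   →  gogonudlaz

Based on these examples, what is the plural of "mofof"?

mofofet

kovof and kodasif both end in -f yet inflect differently (kovofet, kokodasif), so the final letter is not what conditions the rule; the number of vowels is.
"mofof" has 2 vowels. The stems with 2 vowels (potsub → potsubet, kovof → kovofet, towep → towepet) add -et.
So mofof → mofofet.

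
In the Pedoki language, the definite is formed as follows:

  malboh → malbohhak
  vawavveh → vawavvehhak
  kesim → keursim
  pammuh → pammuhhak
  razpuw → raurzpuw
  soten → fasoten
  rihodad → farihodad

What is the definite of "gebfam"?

pammuh and razpuw both have last vowel 'u' yet inflect differently (pammuhhak, raurzpuw), so the last vowel is not what conditions the rule; the final letter is.
"gebfam" ends in -m. The one such stem in the data (kesim → keursim) inserts -ur- after the first vowel (as does razpuw), so the same rule applies.
So gebfam → geurbfam.

geurbfam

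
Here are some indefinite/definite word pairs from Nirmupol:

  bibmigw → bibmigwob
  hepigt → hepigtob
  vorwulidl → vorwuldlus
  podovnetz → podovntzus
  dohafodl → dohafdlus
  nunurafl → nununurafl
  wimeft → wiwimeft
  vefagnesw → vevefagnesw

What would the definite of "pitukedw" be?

vorwulidl and nunurafl both end in -l yet inflect differently (vorwuldlus, nununurafl), so the final letter is not what conditions the rule; the second-to-last letter is.
"pitukedw" has second-to-last letter 'd'. The stems whose second-to-last letter is 'd' (vorwulidl → vorwuldlus, dohafodl → dohafdlus) delete the last vowel and add -us.
So pitukedw → pitukdwus.

pitukdwus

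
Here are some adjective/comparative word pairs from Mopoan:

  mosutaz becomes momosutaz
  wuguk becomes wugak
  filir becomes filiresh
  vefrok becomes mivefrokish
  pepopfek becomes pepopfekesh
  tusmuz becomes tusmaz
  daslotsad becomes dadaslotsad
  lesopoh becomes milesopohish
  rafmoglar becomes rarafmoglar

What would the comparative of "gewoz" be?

migewozish

"gewoz" has last vowel 'o'. The stems whose last vowel is 'o' (vefrok → mivefrokish, lesopoh → milesopohish) add mi- … -ish around the stem.
The other patterns: stems whose last vowel is 'u' change the last vowel to 'a'; stems whose last vowel is 'a' repeat the first consonant+vowel as a prefix; stems whose last vowel is 'e' or 'i' add -esh.
So gewoz → migewozish.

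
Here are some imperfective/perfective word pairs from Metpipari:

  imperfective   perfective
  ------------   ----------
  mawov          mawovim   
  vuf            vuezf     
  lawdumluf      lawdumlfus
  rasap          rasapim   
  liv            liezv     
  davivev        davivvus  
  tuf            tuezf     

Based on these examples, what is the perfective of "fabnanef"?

"fabnanef" has 3 vowels. The stems with 3 vowels (davivev → davivvus, lawdumluf → lawdumlfus) delete the last vowel and add -us.
The other patterns: stems with 1 vowel insert -ez- after the first vowel; stems with 2 vowels add -im.
So fabnanef → fabnanfus.

fabnanfus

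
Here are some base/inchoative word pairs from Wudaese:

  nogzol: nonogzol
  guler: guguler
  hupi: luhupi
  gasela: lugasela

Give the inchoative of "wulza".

guler and gasela both begin with g- yet inflect differently (guguler, lugasela), so the first letter is not what conditions the rule; whether the stem ends in a vowel or a consonant is.
"wulza" ends in a vowel. The stems ending in a vowel (hupi → luhupi, gasela → lugasela) add the prefix lu-.
So wulza → luwulza.

luwulza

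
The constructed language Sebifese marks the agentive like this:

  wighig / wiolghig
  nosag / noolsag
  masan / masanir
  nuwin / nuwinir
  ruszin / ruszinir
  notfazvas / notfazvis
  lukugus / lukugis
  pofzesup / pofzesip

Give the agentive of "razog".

raolzog

"razog" ends in -g. The stems ending in -g (wighig → wiolghig, nosag → noolsag) insert -ol- after the first vowel.
So razog → raolzog.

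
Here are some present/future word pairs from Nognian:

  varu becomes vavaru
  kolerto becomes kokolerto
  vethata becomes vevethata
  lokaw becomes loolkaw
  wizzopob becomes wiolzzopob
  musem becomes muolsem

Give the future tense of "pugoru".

pupugoru

"pugoru" ends in a vowel. The stems ending in a vowel (varu → vavaru, kolerto → kokolerto, vethata → vevethata) repeat the first consonant+vowel as a prefix.
The other pattern: stems ending in a consonant insert -ol- after the first vowel.
So pugoru → pupugoru.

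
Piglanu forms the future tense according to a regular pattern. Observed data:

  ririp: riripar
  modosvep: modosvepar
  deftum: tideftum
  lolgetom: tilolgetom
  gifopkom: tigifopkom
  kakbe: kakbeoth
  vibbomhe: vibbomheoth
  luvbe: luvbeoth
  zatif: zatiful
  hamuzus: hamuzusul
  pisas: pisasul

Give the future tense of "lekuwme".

lekuwmeoth

modosvep and kakbe both have last vowel 'e' yet inflect differently (modosvepar, kakbeoth), so the last vowel is not what conditions the rule; the final letter is.
"lekuwme" ends in -e. The stems ending in -e (kakbe → kakbeoth, vibbomhe → vibbomheoth, luvbe → luvbeoth) add -oth.
So lekuwme → lekuwmeoth.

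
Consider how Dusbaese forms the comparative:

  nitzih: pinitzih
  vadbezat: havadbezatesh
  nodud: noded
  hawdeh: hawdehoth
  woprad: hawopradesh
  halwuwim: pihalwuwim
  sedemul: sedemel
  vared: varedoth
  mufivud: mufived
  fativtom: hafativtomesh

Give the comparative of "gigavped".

gigavpedoth

halwuwim and fativtom both end in -m yet inflect differently (pihalwuwim, hafativtomesh), so the final letter is not what conditions the rule; the last vowel is.
"gigavped" has last vowel 'e'. The stems whose last vowel is 'e' (vared → varedoth, hawdeh → hawdehoth) add -oth.
So gigavped → gigavpedoth.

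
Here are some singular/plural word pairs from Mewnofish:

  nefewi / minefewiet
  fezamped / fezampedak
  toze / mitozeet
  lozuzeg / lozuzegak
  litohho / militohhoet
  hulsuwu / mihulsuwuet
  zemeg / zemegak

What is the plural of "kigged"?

kiggedak

toze and lozuzeg both have last vowel 'e' yet inflect differently (mitozeet, lozuzegak), so the last vowel is not what conditions the rule; whether the stem ends in a vowel or a consonant is.
"kigged" ends in a consonant. The stems ending in a consonant (lozuzeg → lozuzegak, fezamped → fezampedak, zemeg → zemegak) add -ak.
The other pattern: stems ending in a vowel add mi- … -et around the stem.
So kigged → kiggedak.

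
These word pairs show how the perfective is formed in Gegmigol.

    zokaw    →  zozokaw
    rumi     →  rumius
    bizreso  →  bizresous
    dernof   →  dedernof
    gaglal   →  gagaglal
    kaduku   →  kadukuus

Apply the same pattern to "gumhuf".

bizreso and dernof both have last vowel 'o' yet inflect differently (bizresous, dedernof), so the last vowel is not what conditions the rule; whether the stem ends in a vowel or a consonant is.
"gumhuf" ends in a consonant. The stems ending in a consonant (zokaw → zozokaw, dernof → dedernof, gaglal → gagaglal) repeat the first consonant+vowel as a prefix.
So gumhuf → gugumhuf.

gugumhuf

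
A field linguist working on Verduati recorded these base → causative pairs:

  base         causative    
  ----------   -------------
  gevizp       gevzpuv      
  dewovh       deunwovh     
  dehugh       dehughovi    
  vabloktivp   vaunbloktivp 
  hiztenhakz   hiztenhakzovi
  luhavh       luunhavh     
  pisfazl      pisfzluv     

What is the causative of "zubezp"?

zubzpuv

gevizp and vabloktivp both end in -p yet inflect differently (gevzpuv, vaunbloktivp), so the final letter is not what conditions the rule; the second-to-last letter is.
"zubezp" has second-to-last letter 'z'. The stems whose second-to-last letter is 'z' (gevizp → gevzpuv, pisfazl → pisfzluv) delete the last vowel and add -uv.
So zubezp → zubzpuv.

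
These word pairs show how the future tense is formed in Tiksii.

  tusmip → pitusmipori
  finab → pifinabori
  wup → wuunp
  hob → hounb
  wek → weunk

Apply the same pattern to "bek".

beunk

"bek" has 1 vowel. The stems with 1 vowel (wek → weunk, hob → hounb, wup → wuunp) insert -un- after the first vowel.
The other pattern: stems with 2 vowels add pi- … -ori around the stem.
So bek → beunk.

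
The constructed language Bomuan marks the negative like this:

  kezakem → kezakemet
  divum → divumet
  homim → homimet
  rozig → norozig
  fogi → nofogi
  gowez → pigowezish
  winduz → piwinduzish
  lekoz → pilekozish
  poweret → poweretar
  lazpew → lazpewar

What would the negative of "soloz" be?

pisolozish

homim and rozig both have last vowel 'i' yet inflect differently (homimet, norozig), so the last vowel is not what conditions the rule; the final letter is.
"soloz" ends in -z. The stems ending in -z (gowez → pigowezish, winduz → piwinduzish, lekoz → pilekozish) add pi- … -ish around the stem.
The other patterns: stems ending in -m add -et; stems ending in -g or -i add the prefix no-; stems ending in -t or -w add -ar.
So soloz → pisolozish.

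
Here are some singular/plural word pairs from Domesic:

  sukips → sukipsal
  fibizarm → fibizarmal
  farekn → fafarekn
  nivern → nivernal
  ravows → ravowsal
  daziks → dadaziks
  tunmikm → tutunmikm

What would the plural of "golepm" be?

daziks and ravows both end in -s yet inflect differently (dadaziks, ravowsal), so the final letter is not what conditions the rule; the second-to-last letter is.
"golepm" has second-to-last letter 'p'. The one such stem in the data (sukips → sukipsal) adds -al, so the same rule applies.
The other pattern: stems whose second-to-last letter is 'k' repeat the first consonant+vowel as a prefix.
So golepm → golepmal.

golepmal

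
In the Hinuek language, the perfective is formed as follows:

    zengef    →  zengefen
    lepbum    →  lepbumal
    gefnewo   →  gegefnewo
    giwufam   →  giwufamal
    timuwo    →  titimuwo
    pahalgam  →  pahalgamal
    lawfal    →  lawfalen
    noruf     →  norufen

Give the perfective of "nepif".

giwufam and lawfal both have last vowel 'a' yet inflect differently (giwufamal, lawfalen), so the last vowel is not what conditions the rule; the final letter is.
"nepif" ends in -f. The stems ending in -f (zengef → zengefen, noruf → norufen) add -en.
The other patterns: stems ending in -m add -al; stems ending in -o repeat the first consonant+vowel as a prefix.
So nepif → nepifen.

nepifen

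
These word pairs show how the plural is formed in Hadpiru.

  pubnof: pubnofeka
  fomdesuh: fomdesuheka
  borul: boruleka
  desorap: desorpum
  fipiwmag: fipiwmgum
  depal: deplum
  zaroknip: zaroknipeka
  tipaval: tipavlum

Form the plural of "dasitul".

desorap and zaroknip both end in -p yet inflect differently (desorpum, zaroknipeka), so the final letter is not what conditions the rule; the last vowel is.
"dasitul" has last vowel 'u'. The stems whose last vowel is 'u' (borul → boruleka, fomdesuh → fomdesuheka) add -eka.
So dasitul → dasituleka.

dasituleka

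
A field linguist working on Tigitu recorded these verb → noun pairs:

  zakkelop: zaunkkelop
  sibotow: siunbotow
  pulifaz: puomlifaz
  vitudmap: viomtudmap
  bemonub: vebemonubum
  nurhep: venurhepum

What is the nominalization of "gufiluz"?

zakkelop and vitudmap both end in -p yet inflect differently (zaunkkelop, viomtudmap), so the final letter is not what conditions the rule; the last vowel is.
"gufiluz" has last vowel 'u'. The one such stem in the data (bemonub → vebemonubum) adds ve- … -um around the stem, so the same rule applies.
The other patterns: stems whose last vowel is 'o' insert -un- after the first vowel; stems whose last vowel is 'a' insert -om- after the first vowel.
So gufiluz → vegufiluzum.

vegufiluzum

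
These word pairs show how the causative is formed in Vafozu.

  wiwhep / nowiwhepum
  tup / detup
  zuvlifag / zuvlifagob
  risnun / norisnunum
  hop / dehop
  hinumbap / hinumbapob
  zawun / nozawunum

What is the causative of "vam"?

hop and wiwhep both end in -p yet inflect differently (dehop, nowiwhepum), so the final letter is not what conditions the rule; the number of vowels is.
"vam" has 1 vowel. The stems with 1 vowel (hop → dehop, tup → detup) add the prefix de-.
The other patterns: stems with 2 vowels add no- … -um around the stem; stems with 3 vowels add -ob.
So vam → devam.

devam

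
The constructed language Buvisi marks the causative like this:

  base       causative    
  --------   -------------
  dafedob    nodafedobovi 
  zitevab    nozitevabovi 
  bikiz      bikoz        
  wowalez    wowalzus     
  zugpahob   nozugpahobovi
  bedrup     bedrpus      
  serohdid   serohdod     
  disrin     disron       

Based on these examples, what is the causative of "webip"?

bikiz and wowalez both end in -z yet inflect differently (bikoz, wowalzus), so the final letter is not what conditions the rule; the last vowel is.
"webip" has last vowel 'i'. The stems whose last vowel is 'i' (bikiz → bikoz, serohdid → serohdod, disrin → disron) change the last vowel to 'o'.
So webip → webop.

webop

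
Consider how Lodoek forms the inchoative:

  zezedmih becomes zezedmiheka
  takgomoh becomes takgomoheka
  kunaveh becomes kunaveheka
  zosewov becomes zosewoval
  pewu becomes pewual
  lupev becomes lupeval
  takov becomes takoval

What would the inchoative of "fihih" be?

takgomoh and zosewov both have last vowel 'o' yet inflect differently (takgomoheka, zosewoval), so the last vowel is not what conditions the rule; the final letter is.
"fihih" ends in -h. The stems ending in -h (zezedmih → zezedmiheka, takgomoh → takgomoheka, kunaveh → kunaveheka) add -eka.
The other pattern: stems ending in -u or -v add -al.
So fihih → fihiheka.

fihiheka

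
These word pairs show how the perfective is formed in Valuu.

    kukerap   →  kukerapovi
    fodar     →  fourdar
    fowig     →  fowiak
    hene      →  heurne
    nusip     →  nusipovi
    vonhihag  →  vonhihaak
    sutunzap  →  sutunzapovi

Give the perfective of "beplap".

beplapovi

vonhihag and kukerap both have last vowel 'a' yet inflect differently (vonhihaak, kukerapovi), so the last vowel is not what conditions the rule; the final letter is.
"beplap" ends in -p. The stems ending in -p (kukerap → kukerapovi, sutunzap → sutunzapovi, nusip → nusipovi) add -ovi.
The other patterns: stems ending in -g drop the final letter and add -ak; stems ending in -e or -r insert -ur- after the first vowel.
So beplap → beplapovi.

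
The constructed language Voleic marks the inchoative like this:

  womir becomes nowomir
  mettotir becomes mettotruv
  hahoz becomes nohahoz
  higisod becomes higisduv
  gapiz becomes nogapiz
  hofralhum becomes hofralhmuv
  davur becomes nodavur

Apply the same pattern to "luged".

mettotir and davur both end in -r yet inflect differently (mettotruv, nodavur), so the final letter is not what conditions the rule; the number of vowels is.
"luged" has 2 vowels. The stems with 2 vowels (hahoz → nohahoz, davur → nodavur, gapiz → nogapiz) add the prefix no-.
The other pattern: stems with 3 vowels delete the last vowel and add -uv.
So luged → noluged.

noluged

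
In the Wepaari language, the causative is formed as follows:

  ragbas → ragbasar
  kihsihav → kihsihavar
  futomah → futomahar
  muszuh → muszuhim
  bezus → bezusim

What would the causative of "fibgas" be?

futomah and muszuh both end in -h yet inflect differently (futomahar, muszuhim), so the final letter is not what conditions the rule; the last vowel is.
"fibgas" has last vowel 'a'. The stems whose last vowel is 'a' (ragbas → ragbasar, kihsihav → kihsihavar, futomah → futomahar) add -ar.
So fibgas → fibgasar.

fibgasar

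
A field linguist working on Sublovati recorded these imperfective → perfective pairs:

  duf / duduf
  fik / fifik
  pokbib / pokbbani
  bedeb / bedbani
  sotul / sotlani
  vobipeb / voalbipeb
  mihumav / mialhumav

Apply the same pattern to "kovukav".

koalvukav

pokbib and vobipeb both end in -b yet inflect differently (pokbbani, voalbipeb), so the final letter is not what conditions the rule; the number of vowels is.
"kovukav" has 3 vowels. The stems with 3 vowels (vobipeb → voalbipeb, mihumav → mialhumav) insert -al- after the first vowel.
The other patterns: stems with 1 vowel repeat the first consonant+vowel as a prefix; stems with 2 vowels delete the last vowel and add -ani.
So kovukav → koalvukav.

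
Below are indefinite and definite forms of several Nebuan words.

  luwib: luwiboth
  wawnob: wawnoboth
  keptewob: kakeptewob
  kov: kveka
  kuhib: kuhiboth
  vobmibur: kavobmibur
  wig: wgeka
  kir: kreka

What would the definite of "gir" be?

kir and vobmibur both end in -r yet inflect differently (kreka, kavobmibur), so the final letter is not what conditions the rule; the number of vowels is.
"gir" has 1 vowel. The stems with 1 vowel (wig → wgeka, kov → kveka, kir → kreka) delete the last vowel and add -eka.
So gir → greka.

greka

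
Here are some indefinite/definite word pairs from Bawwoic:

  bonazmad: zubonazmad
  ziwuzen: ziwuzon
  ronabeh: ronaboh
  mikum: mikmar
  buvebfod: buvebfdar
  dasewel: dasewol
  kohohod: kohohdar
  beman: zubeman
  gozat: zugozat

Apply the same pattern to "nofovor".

nofovrar

buvebfod and bonazmad both end in -d yet inflect differently (buvebfdar, zubonazmad), so the final letter is not what conditions the rule; the last vowel is.
"nofovor" has last vowel 'o'. The stems whose last vowel is 'o' (buvebfod → buvebfdar, kohohod → kohohdar) delete the last vowel and add -ar.
The other patterns: stems whose last vowel is 'e' change the last vowel to 'o'; stems whose last vowel is 'a' add the prefix zu-.
So nofovor → nofovrar.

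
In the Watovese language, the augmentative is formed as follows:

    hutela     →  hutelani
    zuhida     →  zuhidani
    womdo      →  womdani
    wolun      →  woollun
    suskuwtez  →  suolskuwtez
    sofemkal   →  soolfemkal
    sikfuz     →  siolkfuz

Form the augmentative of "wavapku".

wavapkani

sofemkal and zuhida both have last vowel 'a' yet inflect differently (soolfemkal, zuhidani), so the last vowel is not what conditions the rule; whether the stem ends in a vowel or a consonant is.
"wavapku" ends in a vowel. The stems ending in a vowel (zuhida → zuhidani, hutela → hutelani, womdo → womdani) drop the final letter and add -ani.
The other pattern: stems ending in a consonant insert -ol- after the first vowel.
So wavapku → wavapkani.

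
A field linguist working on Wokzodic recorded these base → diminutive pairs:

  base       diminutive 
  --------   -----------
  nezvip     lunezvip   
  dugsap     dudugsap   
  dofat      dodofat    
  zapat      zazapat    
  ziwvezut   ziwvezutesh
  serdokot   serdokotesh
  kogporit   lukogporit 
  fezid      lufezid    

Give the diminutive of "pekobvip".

kogporit and dofat both end in -t yet inflect differently (lukogporit, dodofat), so the final letter is not what conditions the rule; the last vowel is.
"pekobvip" has last vowel 'i'. The stems whose last vowel is 'i' (kogporit → lukogporit, fezid → lufezid, nezvip → lunezvip) add the prefix lu-.
The other patterns: stems whose last vowel is 'a' repeat the first consonant+vowel as a prefix; stems whose last vowel is 'o' or 'u' add -esh.
So pekobvip → lupekobvip.

lupekobvip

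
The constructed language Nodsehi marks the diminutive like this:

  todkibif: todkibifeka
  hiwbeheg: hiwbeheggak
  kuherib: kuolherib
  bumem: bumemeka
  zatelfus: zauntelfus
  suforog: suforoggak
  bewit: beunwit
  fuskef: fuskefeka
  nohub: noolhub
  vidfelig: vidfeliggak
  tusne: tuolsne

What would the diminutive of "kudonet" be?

kuherib and vidfelig both have last vowel 'i' yet inflect differently (kuolherib, vidfeliggak), so the last vowel is not what conditions the rule; the final letter is.
"kudonet" ends in -t. The one such stem in the data (bewit → beunwit) inserts -un- after the first vowel (as does zatelfus), so the same rule applies.
So kudonet → kuundonet.

kuundonet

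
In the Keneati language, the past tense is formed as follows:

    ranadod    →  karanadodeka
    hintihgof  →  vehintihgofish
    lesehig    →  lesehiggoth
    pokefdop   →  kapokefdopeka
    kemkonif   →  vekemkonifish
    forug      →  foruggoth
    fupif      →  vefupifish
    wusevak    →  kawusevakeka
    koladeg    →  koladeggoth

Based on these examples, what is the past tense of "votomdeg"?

votomdeggoth

lesehig and fupif both have last vowel 'i' yet inflect differently (lesehiggoth, vefupifish), so the last vowel is not what conditions the rule; the final letter is.
"votomdeg" ends in -g. The stems ending in -g (koladeg → koladeggoth, lesehig → lesehiggoth, forug → foruggoth) double the final consonant and add -oth.
The other patterns: stems ending in -f add ve- … -ish around the stem; stems ending in -d, -k or -p add ka- … -eka around the stem.
So votomdeg → votomdeggoth.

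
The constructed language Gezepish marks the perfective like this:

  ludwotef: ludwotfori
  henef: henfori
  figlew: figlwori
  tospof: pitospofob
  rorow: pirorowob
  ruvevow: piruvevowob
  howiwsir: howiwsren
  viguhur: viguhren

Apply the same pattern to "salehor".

ludwotef and tospof both end in -f yet inflect differently (ludwotfori, pitospofob), so the final letter is not what conditions the rule; the last vowel is.
"salehor" has last vowel 'o'. The stems whose last vowel is 'o' (tospof → pitospofob, rorow → pirorowob, ruvevow → piruvevowob) add pi- … -ob around the stem.
The other patterns: stems whose last vowel is 'e' delete the last vowel and add -ori; stems whose last vowel is 'i' or 'u' delete the last vowel and add -en.
So salehor → pisalehorob.

pisalehorob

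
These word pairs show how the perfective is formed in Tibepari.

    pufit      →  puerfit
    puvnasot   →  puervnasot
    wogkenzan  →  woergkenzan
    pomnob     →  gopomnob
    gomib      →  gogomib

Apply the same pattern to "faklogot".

faerklogot

pomnob and puvnasot both have last vowel 'o' yet inflect differently (gopomnob, puervnasot), so the last vowel is not what conditions the rule; the final letter is.
"faklogot" ends in -t. The stems ending in -t (puvnasot → puervnasot, pufit → puerfit) insert -er- after the first vowel.
So faklogot → faerklogot.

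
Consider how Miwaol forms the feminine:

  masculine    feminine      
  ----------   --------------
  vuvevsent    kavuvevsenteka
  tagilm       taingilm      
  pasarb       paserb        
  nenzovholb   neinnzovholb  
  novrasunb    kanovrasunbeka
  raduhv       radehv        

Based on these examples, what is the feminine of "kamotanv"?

kakamotanveka

nenzovholb and novrasunb both end in -b yet inflect differently (neinnzovholb, kanovrasunbeka), so the final letter is not what conditions the rule; the second-to-last letter is.
"kamotanv" has second-to-last letter 'n'. The stems whose second-to-last letter is 'n' (novrasunb → kanovrasunbeka, vuvevsent → kavuvevsenteka) add ka- … -eka around the stem.
The other patterns: stems whose second-to-last letter is 'l' insert -in- after the first vowel; stems whose second-to-last letter is 'h' or 'r' change the last vowel to 'e'.
So kamotanv → kakamotanveka.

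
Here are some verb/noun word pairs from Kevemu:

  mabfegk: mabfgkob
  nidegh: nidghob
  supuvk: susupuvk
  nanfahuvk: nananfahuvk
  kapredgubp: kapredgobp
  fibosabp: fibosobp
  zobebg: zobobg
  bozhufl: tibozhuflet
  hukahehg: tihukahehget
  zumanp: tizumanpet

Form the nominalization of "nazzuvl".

mabfegk and supuvk both end in -k yet inflect differently (mabfgkob, susupuvk), so the final letter is not what conditions the rule; the second-to-last letter is.
"nazzuvl" has second-to-last letter 'v'. The stems whose second-to-last letter is 'v' (supuvk → susupuvk, nanfahuvk → nananfahuvk) repeat the first consonant+vowel as a prefix.
The other patterns: stems whose second-to-last letter is 'g' delete the last vowel and add -ob; stems whose second-to-last letter is 'b' change the last vowel to 'o'; stems whose second-to-last letter is 'f', 'h' or 'n' add ti- … -et around the stem.
So nazzuvl → nanazzuvl.

nanazzuvl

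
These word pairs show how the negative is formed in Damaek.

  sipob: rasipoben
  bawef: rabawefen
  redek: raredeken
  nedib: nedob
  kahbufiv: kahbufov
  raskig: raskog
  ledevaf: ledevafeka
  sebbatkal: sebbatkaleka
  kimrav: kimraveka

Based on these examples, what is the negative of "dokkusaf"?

"dokkusaf" has last vowel 'a'. The stems whose last vowel is 'a' (ledevaf → ledevafeka, sebbatkal → sebbatkaleka, kimrav → kimraveka) add -eka.
So dokkusaf → dokkusafeka.

dokkusafeka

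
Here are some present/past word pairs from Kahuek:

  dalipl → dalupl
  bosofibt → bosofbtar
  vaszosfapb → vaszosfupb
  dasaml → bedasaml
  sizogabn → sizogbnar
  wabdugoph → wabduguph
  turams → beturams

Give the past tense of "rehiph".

"rehiph" has second-to-last letter 'p'. The stems whose second-to-last letter is 'p' (wabdugoph → wabduguph, dalipl → dalupl, vaszosfapb → vaszosfupb) change the last vowel to 'u'.
The other patterns: stems whose second-to-last letter is 'm' add the prefix be-; stems whose second-to-last letter is 'b' delete the last vowel and add -ar.
So rehiph → rehuph.

rehuph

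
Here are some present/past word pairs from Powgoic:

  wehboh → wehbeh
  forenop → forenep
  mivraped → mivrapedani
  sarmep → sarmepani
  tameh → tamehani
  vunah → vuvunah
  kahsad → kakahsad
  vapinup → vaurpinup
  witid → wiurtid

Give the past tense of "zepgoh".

zepgeh

forenop and sarmep both end in -p yet inflect differently (forenep, sarmepani), so the final letter is not what conditions the rule; the last vowel is.
"zepgoh" has last vowel 'o'. The stems whose last vowel is 'o' (wehboh → wehbeh, forenop → forenep) change the last vowel to 'e'.
So zepgoh → zepgeh.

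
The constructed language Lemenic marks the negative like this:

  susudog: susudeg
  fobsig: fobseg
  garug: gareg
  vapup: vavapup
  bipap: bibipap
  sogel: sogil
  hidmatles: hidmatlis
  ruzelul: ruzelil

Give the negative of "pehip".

pepehip

garug and vapup both have last vowel 'u' yet inflect differently (gareg, vavapup), so the last vowel is not what conditions the rule; the final letter is.
"pehip" ends in -p. The stems ending in -p (vapup → vavapup, bipap → bibipap) repeat the first consonant+vowel as a prefix.
So pehip → pepehip.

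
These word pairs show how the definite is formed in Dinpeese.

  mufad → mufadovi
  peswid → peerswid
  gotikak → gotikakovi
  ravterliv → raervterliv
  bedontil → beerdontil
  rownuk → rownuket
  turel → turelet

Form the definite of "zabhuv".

"zabhuv" has last vowel 'u'. The one such stem in the data (rownuk → rownuket) adds -et, so the same rule applies.
So zabhuv → zabhuvet.

zabhuvet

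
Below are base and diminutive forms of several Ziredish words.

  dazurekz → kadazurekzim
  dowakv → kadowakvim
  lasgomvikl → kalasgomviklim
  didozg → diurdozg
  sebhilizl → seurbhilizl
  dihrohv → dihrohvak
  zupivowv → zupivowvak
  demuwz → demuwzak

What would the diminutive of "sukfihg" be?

lasgomvikl and sebhilizl both end in -l yet inflect differently (kalasgomviklim, seurbhilizl), so the final letter is not what conditions the rule; the second-to-last letter is.
"sukfihg" has second-to-last letter 'h'. The one such stem in the data (dihrohv → dihrohvak) adds -ak, so the same rule applies.
So sukfihg → sukfihgak.

sukfihgak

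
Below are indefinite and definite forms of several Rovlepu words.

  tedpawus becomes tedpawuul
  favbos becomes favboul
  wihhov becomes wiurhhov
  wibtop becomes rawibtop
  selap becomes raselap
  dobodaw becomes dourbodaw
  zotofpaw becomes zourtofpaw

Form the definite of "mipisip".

favbos and wibtop both have last vowel 'o' yet inflect differently (favboul, rawibtop), so the last vowel is not what conditions the rule; the final letter is.
"mipisip" ends in -p. The stems ending in -p (selap → raselap, wibtop → rawibtop) add the prefix ra-.
The other patterns: stems ending in -s drop the final letter and add -ul; stems ending in -v or -w insert -ur- after the first vowel.
So mipisip → ramipisip.

ramipisip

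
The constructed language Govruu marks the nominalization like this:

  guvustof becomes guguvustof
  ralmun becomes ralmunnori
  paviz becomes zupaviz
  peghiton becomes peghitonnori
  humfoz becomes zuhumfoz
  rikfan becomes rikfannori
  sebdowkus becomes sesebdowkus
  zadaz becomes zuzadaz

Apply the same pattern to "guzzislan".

guzzislannori

"guzzislan" ends in -n. The stems ending in -n (peghiton → peghitonnori, ralmun → ralmunnori, rikfan → rikfannori) double the final consonant and add -ori.
So guzzislan → guzzislannori.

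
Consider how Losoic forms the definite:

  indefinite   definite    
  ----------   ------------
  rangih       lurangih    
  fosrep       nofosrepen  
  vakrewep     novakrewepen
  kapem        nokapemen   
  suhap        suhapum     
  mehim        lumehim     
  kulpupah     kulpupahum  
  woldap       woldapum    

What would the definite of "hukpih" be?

luhukpih

"hukpih" has last vowel 'i'. The stems whose last vowel is 'i' (mehim → lumehim, rangih → lurangih) add the prefix lu-.
So hukpih → luhukpih.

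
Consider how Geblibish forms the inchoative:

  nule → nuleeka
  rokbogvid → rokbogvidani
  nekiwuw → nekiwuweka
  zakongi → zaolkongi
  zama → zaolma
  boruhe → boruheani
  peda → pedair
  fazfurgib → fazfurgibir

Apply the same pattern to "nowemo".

nowemoeka

"nowemo" begins with n-. The stems beginning with n- (nekiwuw → nekiwuweka, nule → nuleeka) add -eka.
So nowemo → nowemoeka.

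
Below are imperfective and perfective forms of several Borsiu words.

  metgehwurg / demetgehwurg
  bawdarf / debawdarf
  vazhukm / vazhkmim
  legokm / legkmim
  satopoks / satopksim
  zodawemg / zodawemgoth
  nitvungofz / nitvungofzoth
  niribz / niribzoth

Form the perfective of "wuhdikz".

"wuhdikz" has second-to-last letter 'k'. The stems whose second-to-last letter is 'k' (vazhukm → vazhkmim, legokm → legkmim, satopoks → satopksim) delete the last vowel and add -im.
The other patterns: stems whose second-to-last letter is 'r' add the prefix de-; stems whose second-to-last letter is 'b', 'f' or 'm' add -oth.
So wuhdikz → wuhdkzim.

wuhdkzim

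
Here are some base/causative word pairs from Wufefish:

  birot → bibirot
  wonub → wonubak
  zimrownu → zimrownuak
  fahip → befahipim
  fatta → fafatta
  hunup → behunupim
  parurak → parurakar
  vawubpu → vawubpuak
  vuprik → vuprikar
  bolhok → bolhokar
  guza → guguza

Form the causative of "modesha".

parurak and fatta both have last vowel 'a' yet inflect differently (parurakar, fafatta), so the last vowel is not what conditions the rule; the final letter is.
"modesha" ends in -a. The stems ending in -a (fatta → fafatta, guza → guguza) repeat the first consonant+vowel as a prefix.
So modesha → momodesha.

momodesha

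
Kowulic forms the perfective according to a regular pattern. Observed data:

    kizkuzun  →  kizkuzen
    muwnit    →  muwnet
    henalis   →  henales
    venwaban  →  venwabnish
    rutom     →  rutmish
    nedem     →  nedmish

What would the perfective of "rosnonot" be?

rosnontish

"rosnonot" has last vowel 'o'. The one such stem in the data (rutom → rutmish) deletes the last vowel and adds -ish (as do venwaban, nedem), so the same rule applies.
So rosnonot → rosnontish.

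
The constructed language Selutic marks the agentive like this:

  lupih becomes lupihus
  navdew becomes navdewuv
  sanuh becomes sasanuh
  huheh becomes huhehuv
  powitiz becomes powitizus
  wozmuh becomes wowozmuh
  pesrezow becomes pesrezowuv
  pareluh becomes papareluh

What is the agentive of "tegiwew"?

"tegiwew" has last vowel 'e'. The stems whose last vowel is 'e' (navdew → navdewuv, huheh → huhehuv) add -uv.
The other patterns: stems whose last vowel is 'u' repeat the first consonant+vowel as a prefix; stems whose last vowel is 'i' add -us.
So tegiwew → tegiwewuv.

tegiwewuv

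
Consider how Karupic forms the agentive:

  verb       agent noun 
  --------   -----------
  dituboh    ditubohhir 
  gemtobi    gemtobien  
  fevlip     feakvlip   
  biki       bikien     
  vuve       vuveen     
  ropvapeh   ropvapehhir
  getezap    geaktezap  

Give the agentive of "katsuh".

katsuhhir

fevlip and biki both have last vowel 'i' yet inflect differently (feakvlip, bikien), so the last vowel is not what conditions the rule; the final letter is.
"katsuh" ends in -h. The stems ending in -h (ropvapeh → ropvapehhir, dituboh → ditubohhir) double the final consonant and add -ir.
So katsuh → katsuhhir.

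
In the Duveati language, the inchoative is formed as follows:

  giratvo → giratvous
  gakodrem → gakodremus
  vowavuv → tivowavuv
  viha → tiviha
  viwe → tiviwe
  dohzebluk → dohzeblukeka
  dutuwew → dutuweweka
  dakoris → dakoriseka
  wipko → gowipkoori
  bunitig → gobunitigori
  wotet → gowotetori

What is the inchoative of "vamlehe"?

giratvo and wipko both end in -o yet inflect differently (giratvous, gowipkoori), so the final letter is not what conditions the rule; the first letter is.
"vamlehe" begins with v-. The stems beginning with v- (vowavuv → tivowavuv, viha → tiviha, viwe → tiviwe) add the prefix ti-.
The other patterns: stems beginning with g- add -us; stems beginning with d- add -eka; stems beginning with b- or w- add go- … -ori around the stem.
So vamlehe → tivamlehe.

tivamlehe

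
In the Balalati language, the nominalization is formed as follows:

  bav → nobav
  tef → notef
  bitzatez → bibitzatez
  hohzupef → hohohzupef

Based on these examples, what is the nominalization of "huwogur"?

huhuwogur

tef and hohzupef both end in -f yet inflect differently (notef, hohohzupef), so the final letter is not what conditions the rule; the number of vowels is.
"huwogur" has 3 vowels. The stems with 3 vowels (bitzatez → bibitzatez, hohzupef → hohohzupef) repeat the first consonant+vowel as a prefix.
The other pattern: stems with 1 vowel add the prefix no-.
So huwogur → huhuwogur.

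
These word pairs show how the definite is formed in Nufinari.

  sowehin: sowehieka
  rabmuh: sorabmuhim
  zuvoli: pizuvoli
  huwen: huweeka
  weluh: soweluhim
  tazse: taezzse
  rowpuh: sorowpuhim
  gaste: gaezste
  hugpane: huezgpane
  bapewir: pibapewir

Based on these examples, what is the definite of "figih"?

tazse and huwen both have last vowel 'e' yet inflect differently (taezzse, huweeka), so the last vowel is not what conditions the rule; the final letter is.
"figih" ends in -h. The stems ending in -h (rabmuh → sorabmuhim, rowpuh → sorowpuhim, weluh → soweluhim) add so- … -im around the stem.
So figih → sofigihim.

sofigihim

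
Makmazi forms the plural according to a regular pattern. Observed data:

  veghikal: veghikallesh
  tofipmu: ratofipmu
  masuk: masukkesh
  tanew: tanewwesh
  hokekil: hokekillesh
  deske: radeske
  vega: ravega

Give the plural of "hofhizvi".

rahofhizvi

tofipmu and masuk both have last vowel 'u' yet inflect differently (ratofipmu, masukkesh), so the last vowel is not what conditions the rule; whether the stem ends in a vowel or a consonant is.
"hofhizvi" ends in a vowel. The stems ending in a vowel (tofipmu → ratofipmu, vega → ravega, deske → radeske) add the prefix ra-.
The other pattern: stems ending in a consonant double the final consonant and add -esh.
So hofhizvi → rahofhizvi.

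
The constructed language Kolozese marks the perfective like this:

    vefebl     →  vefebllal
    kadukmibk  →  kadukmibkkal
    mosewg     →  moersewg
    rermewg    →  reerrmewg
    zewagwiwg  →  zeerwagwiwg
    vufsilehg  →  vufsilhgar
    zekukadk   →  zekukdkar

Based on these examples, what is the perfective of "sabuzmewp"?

mosewg and vufsilehg both end in -g yet inflect differently (moersewg, vufsilhgar), so the final letter is not what conditions the rule; the second-to-last letter is.
"sabuzmewp" has second-to-last letter 'w'. The stems whose second-to-last letter is 'w' (mosewg → moersewg, rermewg → reerrmewg, zewagwiwg → zeerwagwiwg) insert -er- after the first vowel.
So sabuzmewp → saerbuzmewp.

saerbuzmewp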